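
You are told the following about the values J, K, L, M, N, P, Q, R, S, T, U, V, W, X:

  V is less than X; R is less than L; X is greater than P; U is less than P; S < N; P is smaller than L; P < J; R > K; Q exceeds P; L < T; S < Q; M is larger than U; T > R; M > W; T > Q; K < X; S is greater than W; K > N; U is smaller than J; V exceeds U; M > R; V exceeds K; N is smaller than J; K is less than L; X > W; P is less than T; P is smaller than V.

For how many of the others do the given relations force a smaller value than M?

6

The elements the relations force below M are W, S, N, K, U, R — no chain reaches any other.
That is 6.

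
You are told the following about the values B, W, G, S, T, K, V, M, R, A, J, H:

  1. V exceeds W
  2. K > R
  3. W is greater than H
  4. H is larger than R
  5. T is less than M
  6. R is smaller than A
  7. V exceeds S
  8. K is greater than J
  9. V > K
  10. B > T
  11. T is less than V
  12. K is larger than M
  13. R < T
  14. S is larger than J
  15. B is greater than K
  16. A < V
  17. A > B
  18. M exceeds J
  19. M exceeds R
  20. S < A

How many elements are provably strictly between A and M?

Chaining upward from M reaches: K, B, V.
Chaining downward from A reaches: R, T, J, K, S, B.
Strictly between M and A are those in both lists: K, B — 2 elements.

2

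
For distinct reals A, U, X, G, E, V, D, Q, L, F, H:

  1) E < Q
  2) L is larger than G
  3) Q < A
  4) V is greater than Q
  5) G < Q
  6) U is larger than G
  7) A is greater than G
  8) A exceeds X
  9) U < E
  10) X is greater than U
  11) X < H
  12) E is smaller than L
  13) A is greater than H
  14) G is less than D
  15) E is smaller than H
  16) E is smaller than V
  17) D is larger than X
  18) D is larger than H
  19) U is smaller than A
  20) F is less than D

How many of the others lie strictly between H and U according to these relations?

Chaining upward from U reaches: X, E, Q, V, L, D, A.
Chaining downward from H reaches: G, X, E.
Strictly between U and H are those in both lists: X, E — 2 elements.

2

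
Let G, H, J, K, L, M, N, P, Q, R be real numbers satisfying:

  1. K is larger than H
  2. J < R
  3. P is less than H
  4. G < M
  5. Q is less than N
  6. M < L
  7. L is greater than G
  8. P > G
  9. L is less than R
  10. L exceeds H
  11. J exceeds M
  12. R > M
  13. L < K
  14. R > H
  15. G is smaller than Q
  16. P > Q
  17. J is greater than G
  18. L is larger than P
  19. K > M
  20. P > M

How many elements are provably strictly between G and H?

The relations place G below H. An element lies strictly between them when it is forced above G and also forced below H.
Above G: {M, J, Q, P, L, N, R, K}. Below H: {M, Q, P}.
Intersection: {M, Q, P} — 3.

3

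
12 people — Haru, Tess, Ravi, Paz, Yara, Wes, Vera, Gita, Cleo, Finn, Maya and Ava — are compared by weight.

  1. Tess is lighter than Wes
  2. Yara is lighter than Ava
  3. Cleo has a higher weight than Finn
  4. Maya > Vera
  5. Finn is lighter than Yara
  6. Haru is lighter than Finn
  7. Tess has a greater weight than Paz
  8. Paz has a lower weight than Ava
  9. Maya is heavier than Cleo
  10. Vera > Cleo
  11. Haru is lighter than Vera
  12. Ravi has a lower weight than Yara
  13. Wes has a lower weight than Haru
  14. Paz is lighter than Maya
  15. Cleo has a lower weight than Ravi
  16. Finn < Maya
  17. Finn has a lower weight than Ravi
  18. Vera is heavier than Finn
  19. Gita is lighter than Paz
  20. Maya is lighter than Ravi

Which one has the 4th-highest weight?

Piecing the relations together gives one ordering: Gita < Paz < Tess < Wes < Haru < Finn < Cleo < Vera < Maya < Ravi < Yara < Ava.
The 4th largest is Maya.

Maya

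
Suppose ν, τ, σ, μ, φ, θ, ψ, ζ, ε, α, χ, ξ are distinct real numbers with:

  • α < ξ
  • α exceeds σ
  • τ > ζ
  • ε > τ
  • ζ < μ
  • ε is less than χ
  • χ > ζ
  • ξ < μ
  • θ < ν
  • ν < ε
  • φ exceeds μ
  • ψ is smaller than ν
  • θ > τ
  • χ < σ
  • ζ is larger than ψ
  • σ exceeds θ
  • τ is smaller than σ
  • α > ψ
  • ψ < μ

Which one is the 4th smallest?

Chaining the given pairs: ψ < ζ < τ < θ < ν < ε < χ < σ < α < ξ < μ < φ.
Counting 4 from the smallest end gives θ.

θ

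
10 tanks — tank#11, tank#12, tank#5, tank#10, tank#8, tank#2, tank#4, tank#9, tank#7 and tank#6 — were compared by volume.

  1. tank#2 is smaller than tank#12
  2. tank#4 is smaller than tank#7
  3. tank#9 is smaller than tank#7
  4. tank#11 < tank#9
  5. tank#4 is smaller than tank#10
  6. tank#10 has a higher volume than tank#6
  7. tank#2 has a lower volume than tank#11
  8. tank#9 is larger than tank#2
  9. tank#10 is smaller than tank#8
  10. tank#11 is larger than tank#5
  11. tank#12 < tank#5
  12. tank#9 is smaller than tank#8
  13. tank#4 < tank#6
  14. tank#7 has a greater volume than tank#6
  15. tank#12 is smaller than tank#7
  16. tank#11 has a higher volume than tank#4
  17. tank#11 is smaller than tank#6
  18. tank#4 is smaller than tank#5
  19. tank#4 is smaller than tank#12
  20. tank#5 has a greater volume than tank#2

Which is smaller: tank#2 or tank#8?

tank#2 < tank#12 and tank#12 < tank#5 give tank#2 < tank#5.
Then tank#5 < tank#11 extends the chain to tank#11.
With tank#11 < tank#6: tank#2 < tank#12 < tank#5 < tank#11 < tank#6.
Then tank#6 < tank#10 extends the chain to tank#10.
With tank#10 < tank#8: tank#2 < tank#12 < tank#5 < tank#11 < tank#6 < tank#10 < tank#8.
So tank#2 < tank#8; tank#2 is the smaller of the two.

tank#2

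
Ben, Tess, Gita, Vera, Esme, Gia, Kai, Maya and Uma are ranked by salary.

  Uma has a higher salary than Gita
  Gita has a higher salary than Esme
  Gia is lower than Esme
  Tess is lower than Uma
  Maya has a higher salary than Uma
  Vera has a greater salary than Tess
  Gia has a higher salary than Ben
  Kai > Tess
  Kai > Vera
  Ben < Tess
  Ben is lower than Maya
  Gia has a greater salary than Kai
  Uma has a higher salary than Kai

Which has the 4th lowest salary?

Kai

Piecing the relations together gives one ordering: Ben < Tess < Vera < Kai < Gia < Esme < Gita < Uma < Maya.
The 4th smallest is Kai.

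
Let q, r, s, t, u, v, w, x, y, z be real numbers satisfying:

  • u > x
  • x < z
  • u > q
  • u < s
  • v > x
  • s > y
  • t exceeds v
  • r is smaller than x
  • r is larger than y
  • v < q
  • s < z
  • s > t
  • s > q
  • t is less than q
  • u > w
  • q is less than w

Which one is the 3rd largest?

u

Chaining the given pairs: y < r < x < v < t < q < w < u < s < z.
The 3rd largest is u.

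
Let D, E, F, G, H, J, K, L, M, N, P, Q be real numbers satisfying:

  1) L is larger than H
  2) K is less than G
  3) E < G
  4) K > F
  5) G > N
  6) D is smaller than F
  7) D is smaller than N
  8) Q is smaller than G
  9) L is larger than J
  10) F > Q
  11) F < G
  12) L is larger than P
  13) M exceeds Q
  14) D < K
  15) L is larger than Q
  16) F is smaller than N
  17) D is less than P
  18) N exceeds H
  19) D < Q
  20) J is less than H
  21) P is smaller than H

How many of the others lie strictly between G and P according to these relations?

2

Chaining upward from P reaches: H, N, L.
Chaining downward from G reaches: D, J, Q, F, H, N, E, K.
Strictly between P and G are those in both lists: H, N — 2 elements.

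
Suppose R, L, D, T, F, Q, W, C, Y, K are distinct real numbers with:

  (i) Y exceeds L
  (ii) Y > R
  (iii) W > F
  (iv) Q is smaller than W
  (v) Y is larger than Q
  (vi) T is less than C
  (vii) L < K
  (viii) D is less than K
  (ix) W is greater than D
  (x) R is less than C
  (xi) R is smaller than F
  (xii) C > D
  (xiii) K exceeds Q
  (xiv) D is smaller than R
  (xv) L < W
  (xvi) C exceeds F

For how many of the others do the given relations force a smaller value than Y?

Directly below Y: R, L, Q.
One step further: D (4 so far).
Nothing else is reachable below Y; 4 in all.

4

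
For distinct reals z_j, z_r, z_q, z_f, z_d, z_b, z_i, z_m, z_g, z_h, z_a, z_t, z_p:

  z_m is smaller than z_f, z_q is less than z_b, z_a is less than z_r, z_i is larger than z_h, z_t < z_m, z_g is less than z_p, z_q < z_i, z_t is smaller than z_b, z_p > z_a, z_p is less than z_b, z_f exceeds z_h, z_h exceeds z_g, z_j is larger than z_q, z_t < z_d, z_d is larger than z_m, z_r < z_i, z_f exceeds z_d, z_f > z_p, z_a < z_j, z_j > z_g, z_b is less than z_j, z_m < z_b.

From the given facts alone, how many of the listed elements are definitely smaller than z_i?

From z_i the given relations immediately reach z_q, z_r, z_h.
From those, z_a, z_g — 5 in total.
Nothing else is reachable below z_i; 5 in all.

5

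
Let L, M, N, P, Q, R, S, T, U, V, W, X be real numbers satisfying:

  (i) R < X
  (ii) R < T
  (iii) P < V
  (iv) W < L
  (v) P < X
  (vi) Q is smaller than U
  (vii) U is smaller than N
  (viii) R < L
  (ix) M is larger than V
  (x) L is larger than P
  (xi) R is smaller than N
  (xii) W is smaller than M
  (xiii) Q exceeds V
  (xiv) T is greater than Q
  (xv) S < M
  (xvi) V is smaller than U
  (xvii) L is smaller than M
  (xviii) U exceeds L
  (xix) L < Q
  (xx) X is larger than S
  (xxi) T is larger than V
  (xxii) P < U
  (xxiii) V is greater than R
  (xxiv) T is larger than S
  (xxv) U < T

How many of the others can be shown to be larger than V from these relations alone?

From V the given relations immediately reach M, Q, U, T.
From those, N — 5 in total.
No other element is forced above V by the given relations, so the count is 5.

5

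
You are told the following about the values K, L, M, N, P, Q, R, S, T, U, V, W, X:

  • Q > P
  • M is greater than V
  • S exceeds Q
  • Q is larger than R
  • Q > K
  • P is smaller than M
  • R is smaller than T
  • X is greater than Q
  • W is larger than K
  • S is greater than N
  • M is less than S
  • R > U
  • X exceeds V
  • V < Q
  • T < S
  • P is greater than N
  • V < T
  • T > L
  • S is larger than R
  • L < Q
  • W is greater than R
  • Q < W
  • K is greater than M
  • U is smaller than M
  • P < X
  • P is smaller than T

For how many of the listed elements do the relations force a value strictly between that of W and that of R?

1

Chaining upward from R reaches: T, Q, S, X.
Chaining downward from W reaches: V, L, N, P, U, M, K, Q.
Strictly between R and W are those in both lists: Q — 1 element.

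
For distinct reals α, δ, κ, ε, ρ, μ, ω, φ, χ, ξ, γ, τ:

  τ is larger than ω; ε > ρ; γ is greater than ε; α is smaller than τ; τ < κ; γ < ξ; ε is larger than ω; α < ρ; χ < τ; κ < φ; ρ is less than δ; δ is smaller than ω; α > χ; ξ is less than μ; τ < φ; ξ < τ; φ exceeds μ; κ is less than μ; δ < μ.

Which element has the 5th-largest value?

The consecutive relations fix a unique order: χ < α < ρ < δ < ω < ε < γ < ξ < τ < κ < μ < φ.
The 5th largest is ξ.

ξ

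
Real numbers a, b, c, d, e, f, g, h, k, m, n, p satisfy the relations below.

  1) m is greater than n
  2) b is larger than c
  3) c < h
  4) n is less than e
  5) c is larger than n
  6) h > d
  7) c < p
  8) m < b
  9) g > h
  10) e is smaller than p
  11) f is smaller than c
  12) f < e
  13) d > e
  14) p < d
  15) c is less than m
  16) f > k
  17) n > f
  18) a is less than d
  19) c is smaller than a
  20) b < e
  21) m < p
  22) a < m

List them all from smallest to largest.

Nothing is placed below k, so it is least; from there k < f; f < n; n < c; c < a; a < m; m < b; b < e; e < p; p < d; d < h; h < g, each given directly.

k < f < n < c < a < m < b < e < p < d < h < g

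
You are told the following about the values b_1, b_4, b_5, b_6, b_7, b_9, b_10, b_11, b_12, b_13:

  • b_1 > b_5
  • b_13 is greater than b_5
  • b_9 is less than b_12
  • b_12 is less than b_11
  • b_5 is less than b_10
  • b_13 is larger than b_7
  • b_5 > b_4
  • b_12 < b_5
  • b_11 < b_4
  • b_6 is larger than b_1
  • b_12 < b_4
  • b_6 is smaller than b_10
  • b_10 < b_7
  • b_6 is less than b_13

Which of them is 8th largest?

b_11

The consecutive relations fix a unique order: b_9 < b_12 < b_11 < b_4 < b_5 < b_1 < b_6 < b_10 < b_7 < b_13.
Counting 8 from the largest end gives b_11.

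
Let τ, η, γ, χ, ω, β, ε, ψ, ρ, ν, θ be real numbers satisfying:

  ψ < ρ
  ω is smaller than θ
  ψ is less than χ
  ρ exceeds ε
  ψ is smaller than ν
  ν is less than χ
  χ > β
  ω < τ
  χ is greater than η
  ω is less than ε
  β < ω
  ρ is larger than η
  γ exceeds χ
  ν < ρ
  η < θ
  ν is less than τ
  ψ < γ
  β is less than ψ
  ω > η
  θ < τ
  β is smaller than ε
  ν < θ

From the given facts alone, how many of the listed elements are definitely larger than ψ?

6

From ψ the given relations immediately reach ν, ρ, χ, γ.
From those, θ, τ — 6 in total.
Nothing else is reachable above ψ; 6 in all.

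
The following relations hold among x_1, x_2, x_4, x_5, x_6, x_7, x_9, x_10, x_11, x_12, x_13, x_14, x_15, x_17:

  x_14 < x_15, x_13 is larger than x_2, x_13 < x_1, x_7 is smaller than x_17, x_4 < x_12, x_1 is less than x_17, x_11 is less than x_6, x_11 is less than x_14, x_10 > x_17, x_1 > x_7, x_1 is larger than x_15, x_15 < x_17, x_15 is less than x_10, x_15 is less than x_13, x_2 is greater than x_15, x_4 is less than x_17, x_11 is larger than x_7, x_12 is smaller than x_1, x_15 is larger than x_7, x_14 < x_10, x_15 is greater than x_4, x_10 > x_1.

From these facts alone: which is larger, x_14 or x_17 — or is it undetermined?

x_14 < x_15 < x_2 < x_13 < x_1 < x_17, by transitivity through x_15, x_2, x_13, x_1.
So x_17 is larger.

x_17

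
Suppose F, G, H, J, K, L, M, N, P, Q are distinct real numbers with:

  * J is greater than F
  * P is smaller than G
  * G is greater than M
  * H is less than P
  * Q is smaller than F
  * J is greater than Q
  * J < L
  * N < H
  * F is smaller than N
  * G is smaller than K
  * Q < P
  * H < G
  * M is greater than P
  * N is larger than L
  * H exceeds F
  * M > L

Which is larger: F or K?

K

Chaining the given relations: F < J < L < N < H < P < M < G < K.
So F < K; K is the larger of the two.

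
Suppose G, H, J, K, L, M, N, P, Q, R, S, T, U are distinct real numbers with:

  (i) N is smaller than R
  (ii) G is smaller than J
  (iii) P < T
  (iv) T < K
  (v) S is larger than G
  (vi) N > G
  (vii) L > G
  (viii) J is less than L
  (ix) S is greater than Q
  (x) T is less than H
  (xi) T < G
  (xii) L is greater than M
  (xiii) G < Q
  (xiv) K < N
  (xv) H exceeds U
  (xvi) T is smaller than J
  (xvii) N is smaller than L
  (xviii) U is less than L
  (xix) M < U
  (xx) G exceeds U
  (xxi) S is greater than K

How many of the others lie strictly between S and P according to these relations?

4

The relations place P below S. An element lies strictly between them when it is forced above P and also forced below S.
Above P: {T, K, G, Q, J, N, L, R, H}. Below S: {M, T, U, K, G, Q}.
Intersection: {T, K, G, Q} — 4.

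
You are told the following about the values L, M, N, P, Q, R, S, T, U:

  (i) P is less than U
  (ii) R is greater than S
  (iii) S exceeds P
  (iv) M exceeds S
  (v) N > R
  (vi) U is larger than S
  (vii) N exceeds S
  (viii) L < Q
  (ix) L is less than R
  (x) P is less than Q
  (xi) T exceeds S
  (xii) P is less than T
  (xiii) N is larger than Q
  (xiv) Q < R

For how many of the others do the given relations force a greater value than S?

5

From S the given relations immediately reach M, T, R, U, N.
No other element is forced above S by the given relations, so the count is 5.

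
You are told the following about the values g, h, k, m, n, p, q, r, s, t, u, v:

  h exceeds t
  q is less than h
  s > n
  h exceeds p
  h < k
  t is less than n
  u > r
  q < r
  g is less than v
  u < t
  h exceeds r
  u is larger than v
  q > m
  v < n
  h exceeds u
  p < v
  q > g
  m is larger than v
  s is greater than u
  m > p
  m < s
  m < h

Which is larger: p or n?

p < v and v < m give p < m.
With m < q: p < v < m < q.
Then q < r extends the chain to r.
Then r < u extends the chain to u.
With u < t: p < v < m < q < r < u < t.
Then t < n extends the chain to n.
So p < n; n is the larger of the two.

n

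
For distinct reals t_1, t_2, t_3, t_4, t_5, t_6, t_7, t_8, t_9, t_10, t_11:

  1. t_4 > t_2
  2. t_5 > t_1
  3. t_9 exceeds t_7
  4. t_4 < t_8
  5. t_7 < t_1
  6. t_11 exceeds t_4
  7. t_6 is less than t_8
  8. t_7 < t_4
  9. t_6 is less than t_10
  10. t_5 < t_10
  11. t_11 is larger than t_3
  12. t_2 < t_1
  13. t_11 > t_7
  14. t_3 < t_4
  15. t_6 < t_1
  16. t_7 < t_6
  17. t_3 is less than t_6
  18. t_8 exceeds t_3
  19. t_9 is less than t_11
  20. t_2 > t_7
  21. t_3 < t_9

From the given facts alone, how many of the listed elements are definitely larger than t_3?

8

The elements the relations force above t_3 are t_4, t_6, t_1, t_5, t_9, t_8, t_10, t_11 — no chain reaches any other.
That is 8.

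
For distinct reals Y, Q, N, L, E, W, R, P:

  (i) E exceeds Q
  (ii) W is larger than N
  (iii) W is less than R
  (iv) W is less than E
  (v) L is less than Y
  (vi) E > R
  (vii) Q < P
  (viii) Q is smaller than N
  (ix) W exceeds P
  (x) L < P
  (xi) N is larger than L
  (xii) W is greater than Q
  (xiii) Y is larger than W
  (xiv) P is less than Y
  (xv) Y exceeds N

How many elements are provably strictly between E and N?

Chaining upward from N reaches: W, R, Y.
Chaining downward from E reaches: L, Q, P, W, R.
Strictly between N and E are those in both lists: W, R — 2 elements.

2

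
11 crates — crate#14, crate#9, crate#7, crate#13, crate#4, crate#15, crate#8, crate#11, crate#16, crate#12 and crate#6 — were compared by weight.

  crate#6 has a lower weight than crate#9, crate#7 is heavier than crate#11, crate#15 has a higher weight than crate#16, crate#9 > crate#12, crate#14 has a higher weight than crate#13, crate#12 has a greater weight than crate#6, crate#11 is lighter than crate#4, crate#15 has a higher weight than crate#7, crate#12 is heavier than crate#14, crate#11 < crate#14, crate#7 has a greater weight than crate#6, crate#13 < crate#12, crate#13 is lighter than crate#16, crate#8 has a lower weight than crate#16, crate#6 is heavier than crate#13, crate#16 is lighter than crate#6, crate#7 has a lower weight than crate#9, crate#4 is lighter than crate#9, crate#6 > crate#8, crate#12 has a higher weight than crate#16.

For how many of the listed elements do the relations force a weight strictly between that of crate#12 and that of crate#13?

3

Chaining upward from crate#13 reaches: crate#16, crate#14, crate#6, crate#7, crate#15, crate#9.
Chaining downward from crate#12 reaches: crate#8, crate#11, crate#16, crate#14, crate#6.
Strictly between crate#13 and crate#12 are those in both lists: crate#16, crate#14, crate#6 — 3 elements.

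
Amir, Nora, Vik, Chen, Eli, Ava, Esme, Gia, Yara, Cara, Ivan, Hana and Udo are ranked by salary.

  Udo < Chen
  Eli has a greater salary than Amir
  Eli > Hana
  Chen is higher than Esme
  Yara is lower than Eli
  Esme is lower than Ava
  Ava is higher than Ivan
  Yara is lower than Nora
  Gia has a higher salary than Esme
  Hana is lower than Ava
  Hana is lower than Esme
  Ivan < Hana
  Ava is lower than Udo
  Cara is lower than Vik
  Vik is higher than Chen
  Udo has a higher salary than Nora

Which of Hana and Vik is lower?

Hana < Esme and Esme < Ava give Hana < Ava.
With Ava < Udo: Hana < Esme < Ava < Udo.
With Udo < Chen: Hana < Esme < Ava < Udo < Chen.
With Chen < Vik: Hana < Esme < Ava < Udo < Chen < Vik.
So Hana < Vik; Hana is the lower of the two.

Hana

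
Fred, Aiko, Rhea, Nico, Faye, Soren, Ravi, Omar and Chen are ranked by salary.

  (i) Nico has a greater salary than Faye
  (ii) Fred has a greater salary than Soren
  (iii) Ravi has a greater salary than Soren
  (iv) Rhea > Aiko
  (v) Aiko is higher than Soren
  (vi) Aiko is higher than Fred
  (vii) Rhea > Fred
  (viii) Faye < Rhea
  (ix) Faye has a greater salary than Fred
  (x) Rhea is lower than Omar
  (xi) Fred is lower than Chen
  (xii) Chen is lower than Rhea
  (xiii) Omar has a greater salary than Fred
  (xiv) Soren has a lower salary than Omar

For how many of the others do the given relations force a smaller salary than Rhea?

Directly below Rhea: Fred, Chen, Faye, Aiko.
One step further: Soren (5 so far).
No other element is forced below Rhea by the given relations, so the count is 5.

5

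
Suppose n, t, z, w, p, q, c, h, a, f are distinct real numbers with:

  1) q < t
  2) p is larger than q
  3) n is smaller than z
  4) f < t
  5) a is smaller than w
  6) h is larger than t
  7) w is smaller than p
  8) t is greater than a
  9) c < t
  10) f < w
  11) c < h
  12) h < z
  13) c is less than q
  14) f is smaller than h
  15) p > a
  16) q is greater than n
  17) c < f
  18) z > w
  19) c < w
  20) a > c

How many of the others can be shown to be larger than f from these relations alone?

5

From f the given relations immediately reach t, w, h.
From those, z, p — 5 in total.
Nothing else is reachable above f; 5 in all.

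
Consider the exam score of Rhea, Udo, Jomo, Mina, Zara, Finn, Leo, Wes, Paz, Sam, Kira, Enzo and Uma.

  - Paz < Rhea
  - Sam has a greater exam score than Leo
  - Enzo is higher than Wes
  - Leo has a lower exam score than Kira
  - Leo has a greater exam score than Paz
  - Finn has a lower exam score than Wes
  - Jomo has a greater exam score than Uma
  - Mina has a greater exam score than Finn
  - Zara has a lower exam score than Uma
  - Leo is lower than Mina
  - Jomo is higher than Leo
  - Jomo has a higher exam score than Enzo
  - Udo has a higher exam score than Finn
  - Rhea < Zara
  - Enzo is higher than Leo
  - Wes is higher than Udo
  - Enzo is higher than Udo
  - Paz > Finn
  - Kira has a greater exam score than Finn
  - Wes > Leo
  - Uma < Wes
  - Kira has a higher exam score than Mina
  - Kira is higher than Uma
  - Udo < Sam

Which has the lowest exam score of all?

Chaining upward from Finn: directly above it, Paz, Udo, Wes, Mina, Kira; then Rhea, Leo, Sam, Enzo; then Zara, Jomo; then Uma.
That covers every other element, and nothing is given below Finn, so Finn is the lowest exam score.

Finn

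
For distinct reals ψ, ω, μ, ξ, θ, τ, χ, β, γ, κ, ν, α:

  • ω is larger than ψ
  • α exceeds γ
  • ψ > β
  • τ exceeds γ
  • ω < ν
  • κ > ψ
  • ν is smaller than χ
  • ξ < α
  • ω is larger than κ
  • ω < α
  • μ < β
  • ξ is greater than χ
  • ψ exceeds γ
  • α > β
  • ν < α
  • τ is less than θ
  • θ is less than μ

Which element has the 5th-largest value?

The consecutive relations fix a unique order: γ < τ < θ < μ < β < ψ < κ < ω < ν < χ < ξ < α.
The 5th largest is ω.

ω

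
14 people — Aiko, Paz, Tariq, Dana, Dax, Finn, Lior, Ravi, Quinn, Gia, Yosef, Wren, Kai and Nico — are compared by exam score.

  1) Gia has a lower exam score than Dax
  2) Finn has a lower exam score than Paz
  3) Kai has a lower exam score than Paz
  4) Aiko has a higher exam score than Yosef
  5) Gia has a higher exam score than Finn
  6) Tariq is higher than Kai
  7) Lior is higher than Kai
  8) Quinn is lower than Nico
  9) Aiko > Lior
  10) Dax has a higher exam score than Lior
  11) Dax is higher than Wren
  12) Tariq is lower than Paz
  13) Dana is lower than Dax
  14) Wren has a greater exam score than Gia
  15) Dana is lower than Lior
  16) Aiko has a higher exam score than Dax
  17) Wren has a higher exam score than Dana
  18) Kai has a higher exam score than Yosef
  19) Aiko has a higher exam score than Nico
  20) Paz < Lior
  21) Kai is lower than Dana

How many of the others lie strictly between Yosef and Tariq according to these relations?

The relations place Yosef below Tariq. An element lies strictly between them when it is forced above Yosef and also forced below Tariq.
Above Yosef: {Kai, Dana, Paz, Lior, Wren, Dax, Aiko}. Below Tariq: {Kai}.
Intersection: {Kai} — 1.

1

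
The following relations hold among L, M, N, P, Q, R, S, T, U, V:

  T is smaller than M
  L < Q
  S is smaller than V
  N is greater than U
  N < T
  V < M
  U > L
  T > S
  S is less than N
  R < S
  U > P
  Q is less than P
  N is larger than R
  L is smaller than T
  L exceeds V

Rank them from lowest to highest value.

Each adjacent pair is fixed by a given relation: R < S; S < V; V < L; L < Q; Q < P; P < U; U < N; N < T; T < M. Chaining them end to end gives the full order.

R < S < V < L < Q < P < U < N < T < M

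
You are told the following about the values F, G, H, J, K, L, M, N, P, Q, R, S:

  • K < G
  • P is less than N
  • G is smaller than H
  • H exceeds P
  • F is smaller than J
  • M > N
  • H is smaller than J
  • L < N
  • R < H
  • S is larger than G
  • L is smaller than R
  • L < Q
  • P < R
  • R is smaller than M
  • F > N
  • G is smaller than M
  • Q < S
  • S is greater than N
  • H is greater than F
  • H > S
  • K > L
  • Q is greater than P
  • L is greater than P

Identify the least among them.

P

L is not least since P < L; K is not least since L < K; G is not least since K < G; R is not least since P < R; N is not least since P < N; M is not least since R < M; Q is not least since P < Q; S is not least since G < S; F is not least since N < F; H is not least since G < H; J is not least since F < J.
Only P has nothing below it, so P is the least.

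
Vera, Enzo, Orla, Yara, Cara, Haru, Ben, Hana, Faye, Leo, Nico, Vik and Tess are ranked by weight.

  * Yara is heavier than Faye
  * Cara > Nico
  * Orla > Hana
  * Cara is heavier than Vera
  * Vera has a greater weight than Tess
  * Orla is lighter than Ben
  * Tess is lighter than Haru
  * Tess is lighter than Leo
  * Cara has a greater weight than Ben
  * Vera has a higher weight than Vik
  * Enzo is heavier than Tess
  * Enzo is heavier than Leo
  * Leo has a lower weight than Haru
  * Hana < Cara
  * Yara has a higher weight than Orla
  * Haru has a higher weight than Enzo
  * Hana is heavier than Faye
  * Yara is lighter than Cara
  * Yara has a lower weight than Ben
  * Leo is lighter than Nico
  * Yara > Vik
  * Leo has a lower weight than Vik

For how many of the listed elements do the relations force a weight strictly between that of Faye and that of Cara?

Chaining upward from Faye reaches: Hana, Orla, Yara, Ben.
Chaining downward from Cara reaches: Tess, Leo, Hana, Vik, Orla, Nico, Vera, Yara, Ben.
Strictly between Faye and Cara are those in both lists: Hana, Orla, Yara, Ben — 4 elements.

4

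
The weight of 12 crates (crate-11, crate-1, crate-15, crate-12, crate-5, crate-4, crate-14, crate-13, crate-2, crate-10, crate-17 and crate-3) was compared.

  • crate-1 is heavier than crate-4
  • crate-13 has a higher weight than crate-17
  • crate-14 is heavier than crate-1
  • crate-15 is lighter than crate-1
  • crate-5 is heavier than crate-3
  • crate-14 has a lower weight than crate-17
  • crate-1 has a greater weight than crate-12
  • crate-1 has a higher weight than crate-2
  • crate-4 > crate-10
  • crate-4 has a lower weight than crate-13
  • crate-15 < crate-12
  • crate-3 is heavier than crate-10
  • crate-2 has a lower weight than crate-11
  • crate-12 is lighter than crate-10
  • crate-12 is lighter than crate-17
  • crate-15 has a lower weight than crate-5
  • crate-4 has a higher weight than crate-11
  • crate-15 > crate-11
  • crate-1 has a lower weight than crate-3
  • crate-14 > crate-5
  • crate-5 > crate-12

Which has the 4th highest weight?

crate-5

The consecutive relations fix a unique order: crate-2 < crate-11 < crate-15 < crate-12 < crate-10 < crate-4 < crate-1 < crate-3 < crate-5 < crate-14 < crate-17 < crate-13.
The 4th largest is crate-5.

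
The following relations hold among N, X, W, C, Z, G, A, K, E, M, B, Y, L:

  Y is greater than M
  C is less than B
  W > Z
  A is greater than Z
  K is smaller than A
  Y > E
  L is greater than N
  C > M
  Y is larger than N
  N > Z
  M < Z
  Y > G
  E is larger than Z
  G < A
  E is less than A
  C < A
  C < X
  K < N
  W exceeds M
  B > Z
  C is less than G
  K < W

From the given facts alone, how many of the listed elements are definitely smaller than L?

From L the given relations immediately reach N.
From those, K, Z — 3 in total.
From those, M — 4 in total.
Nothing else is reachable below L; 4 in all.

4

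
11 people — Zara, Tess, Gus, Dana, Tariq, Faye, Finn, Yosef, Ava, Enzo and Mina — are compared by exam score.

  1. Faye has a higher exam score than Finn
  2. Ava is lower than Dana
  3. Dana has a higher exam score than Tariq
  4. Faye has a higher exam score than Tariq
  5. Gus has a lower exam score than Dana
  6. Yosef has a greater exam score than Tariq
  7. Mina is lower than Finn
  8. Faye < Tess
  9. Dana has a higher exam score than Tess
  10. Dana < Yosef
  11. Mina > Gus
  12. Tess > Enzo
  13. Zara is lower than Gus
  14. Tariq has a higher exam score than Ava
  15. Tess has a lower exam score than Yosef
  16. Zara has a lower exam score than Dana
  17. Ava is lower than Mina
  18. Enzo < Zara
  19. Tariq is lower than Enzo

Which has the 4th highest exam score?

Faye

Piecing the relations together gives one ordering: Ava < Tariq < Enzo < Zara < Gus < Mina < Finn < Faye < Tess < Dana < Yosef.
The 4th largest is Faye.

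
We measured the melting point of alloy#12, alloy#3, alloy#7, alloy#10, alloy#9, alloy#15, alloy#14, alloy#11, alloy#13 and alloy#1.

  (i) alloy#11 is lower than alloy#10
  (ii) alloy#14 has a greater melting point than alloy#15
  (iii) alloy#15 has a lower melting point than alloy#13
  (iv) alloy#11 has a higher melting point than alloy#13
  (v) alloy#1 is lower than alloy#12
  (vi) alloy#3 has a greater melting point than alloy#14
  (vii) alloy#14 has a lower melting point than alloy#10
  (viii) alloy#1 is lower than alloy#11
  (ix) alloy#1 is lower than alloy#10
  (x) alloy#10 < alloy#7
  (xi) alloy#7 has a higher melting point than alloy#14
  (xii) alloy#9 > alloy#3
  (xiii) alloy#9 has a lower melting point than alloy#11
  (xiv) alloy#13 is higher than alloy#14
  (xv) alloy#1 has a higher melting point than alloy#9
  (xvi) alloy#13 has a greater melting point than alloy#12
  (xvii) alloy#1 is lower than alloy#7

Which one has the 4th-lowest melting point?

Piecing the relations together gives one ordering: alloy#15 < alloy#14 < alloy#3 < alloy#9 < alloy#1 < alloy#12 < alloy#13 < alloy#11 < alloy#10 < alloy#7.
Counting 4 from the smallest end gives alloy#9.

alloy#9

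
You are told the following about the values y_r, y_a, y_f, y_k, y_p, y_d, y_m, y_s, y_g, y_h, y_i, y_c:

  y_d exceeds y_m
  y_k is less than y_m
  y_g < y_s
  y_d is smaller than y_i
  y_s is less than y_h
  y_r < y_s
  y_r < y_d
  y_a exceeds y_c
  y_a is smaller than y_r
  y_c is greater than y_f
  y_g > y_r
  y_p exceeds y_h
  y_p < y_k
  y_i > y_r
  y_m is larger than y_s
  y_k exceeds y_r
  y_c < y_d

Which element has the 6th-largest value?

Piecing the relations together gives one ordering: y_f < y_c < y_a < y_r < y_g < y_s < y_h < y_p < y_k < y_m < y_d < y_i.
Counting 6 from the largest end gives y_h.

y_h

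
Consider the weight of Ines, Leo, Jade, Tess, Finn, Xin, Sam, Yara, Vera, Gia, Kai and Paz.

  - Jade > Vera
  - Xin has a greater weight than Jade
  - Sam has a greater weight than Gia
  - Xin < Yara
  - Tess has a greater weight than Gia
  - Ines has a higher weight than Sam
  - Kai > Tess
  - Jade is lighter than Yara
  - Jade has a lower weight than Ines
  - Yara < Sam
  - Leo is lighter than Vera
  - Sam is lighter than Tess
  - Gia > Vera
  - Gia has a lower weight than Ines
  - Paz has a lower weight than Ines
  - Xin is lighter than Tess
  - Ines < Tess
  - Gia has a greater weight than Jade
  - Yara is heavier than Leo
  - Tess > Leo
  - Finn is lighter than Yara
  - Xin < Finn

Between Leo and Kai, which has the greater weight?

Kai

Leo < Vera < Jade < Xin < Finn < Yara < Sam < Ines < Tess < Kai, by transitivity through Vera, Jade, Xin, Finn, Yara, Sam, Ines, Tess.
So Leo < Kai; Kai is the heavier of the two.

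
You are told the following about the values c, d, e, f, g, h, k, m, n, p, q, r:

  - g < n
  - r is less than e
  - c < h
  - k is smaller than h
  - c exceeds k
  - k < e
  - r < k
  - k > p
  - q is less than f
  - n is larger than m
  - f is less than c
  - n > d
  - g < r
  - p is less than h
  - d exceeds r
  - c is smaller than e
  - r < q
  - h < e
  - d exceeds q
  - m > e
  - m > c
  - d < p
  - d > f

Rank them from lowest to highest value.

g < r < q < f < d < p < k < c < h < e < m < n

Each adjacent pair is fixed by a given relation: g < r; r < q; q < f; f < d; d < p; p < k; k < c; c < h; h < e; e < m; m < n. Chaining them end to end gives the full order.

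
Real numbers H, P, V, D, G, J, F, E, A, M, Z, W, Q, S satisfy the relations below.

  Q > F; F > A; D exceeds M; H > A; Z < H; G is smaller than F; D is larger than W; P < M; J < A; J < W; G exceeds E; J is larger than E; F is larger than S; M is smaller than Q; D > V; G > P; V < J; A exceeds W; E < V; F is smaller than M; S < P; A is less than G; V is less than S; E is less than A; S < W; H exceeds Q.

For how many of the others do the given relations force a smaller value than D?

10

From D the given relations immediately reach V, W, M.
From those, E, S, P, J, F — 8 in total.
From those, A, G — 10 in total.
Nothing else is reachable below D; 10 in all.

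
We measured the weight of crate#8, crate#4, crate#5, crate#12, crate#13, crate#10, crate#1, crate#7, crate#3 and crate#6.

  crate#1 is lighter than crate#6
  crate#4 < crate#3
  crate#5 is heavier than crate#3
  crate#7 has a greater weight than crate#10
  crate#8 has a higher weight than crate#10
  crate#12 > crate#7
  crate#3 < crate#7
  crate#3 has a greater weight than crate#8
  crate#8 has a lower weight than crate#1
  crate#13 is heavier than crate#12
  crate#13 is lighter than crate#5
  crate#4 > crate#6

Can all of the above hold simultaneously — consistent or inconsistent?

The single ordering crate#10 < crate#8 < crate#1 < crate#6 < crate#4 < crate#3 < crate#7 < crate#12 < crate#13 < crate#5 satisfies every listed relation, so no contradiction arises.

consistent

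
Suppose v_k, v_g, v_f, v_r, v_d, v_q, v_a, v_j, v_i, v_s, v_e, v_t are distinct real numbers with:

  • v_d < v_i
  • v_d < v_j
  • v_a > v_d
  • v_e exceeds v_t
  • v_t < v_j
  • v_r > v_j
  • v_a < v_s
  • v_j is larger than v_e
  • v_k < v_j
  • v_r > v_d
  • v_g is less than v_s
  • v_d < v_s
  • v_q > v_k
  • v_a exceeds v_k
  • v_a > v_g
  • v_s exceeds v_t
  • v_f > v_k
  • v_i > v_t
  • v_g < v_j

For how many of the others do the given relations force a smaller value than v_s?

Directly below v_s: v_d, v_t, v_g, v_a.
One step further: v_k (5 so far).
Nothing else is reachable below v_s; 5 in all.

5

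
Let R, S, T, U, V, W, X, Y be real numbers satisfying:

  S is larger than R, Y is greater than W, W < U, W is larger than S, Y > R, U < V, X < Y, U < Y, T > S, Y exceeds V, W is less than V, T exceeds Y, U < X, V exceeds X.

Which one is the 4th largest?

Piecing the relations together gives one ordering: R < S < W < U < X < V < Y < T.
Counting 4 from the largest end gives X.

X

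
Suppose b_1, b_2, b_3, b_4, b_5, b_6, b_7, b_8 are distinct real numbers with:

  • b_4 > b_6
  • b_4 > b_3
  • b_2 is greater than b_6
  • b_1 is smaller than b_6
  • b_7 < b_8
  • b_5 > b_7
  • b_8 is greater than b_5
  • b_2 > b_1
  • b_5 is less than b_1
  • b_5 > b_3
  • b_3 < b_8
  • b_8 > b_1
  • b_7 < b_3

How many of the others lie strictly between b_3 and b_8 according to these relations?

2

The relations place b_3 below b_8. An element lies strictly between them when it is forced above b_3 and also forced below b_8.
Above b_3: {b_5, b_1, b_6, b_2, b_4}. Below b_8: {b_7, b_5, b_1}.
Intersection: {b_5, b_1} — 2.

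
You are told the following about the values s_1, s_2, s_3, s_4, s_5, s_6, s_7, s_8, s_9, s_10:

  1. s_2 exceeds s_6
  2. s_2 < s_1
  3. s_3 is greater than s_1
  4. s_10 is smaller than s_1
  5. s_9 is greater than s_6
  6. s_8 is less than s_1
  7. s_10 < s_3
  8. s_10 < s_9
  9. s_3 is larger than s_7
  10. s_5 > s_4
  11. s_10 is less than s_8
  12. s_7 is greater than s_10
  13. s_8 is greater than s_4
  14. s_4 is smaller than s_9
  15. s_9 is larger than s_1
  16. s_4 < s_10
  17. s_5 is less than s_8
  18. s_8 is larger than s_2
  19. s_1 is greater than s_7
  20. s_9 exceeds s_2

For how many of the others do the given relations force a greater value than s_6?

5

Directly above s_6: s_2, s_9.
One step further: s_8, s_1 (4 so far).
One step further: s_3 (5 so far).
No other element is forced above s_6 by the given relations, so the count is 5.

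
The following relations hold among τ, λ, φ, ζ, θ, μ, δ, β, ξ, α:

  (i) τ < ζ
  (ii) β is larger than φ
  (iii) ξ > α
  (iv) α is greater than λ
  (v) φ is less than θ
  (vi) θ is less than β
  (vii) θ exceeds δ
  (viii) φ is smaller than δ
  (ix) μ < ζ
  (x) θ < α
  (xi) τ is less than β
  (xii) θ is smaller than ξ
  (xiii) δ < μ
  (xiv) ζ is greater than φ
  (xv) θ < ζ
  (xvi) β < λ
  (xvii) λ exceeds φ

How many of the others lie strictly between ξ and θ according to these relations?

3

Chaining upward from θ reaches: β, λ, ζ, α.
Chaining downward from ξ reaches: τ, φ, δ, β, λ, α.
Strictly between θ and ξ are those in both lists: β, λ, α — 3 elements.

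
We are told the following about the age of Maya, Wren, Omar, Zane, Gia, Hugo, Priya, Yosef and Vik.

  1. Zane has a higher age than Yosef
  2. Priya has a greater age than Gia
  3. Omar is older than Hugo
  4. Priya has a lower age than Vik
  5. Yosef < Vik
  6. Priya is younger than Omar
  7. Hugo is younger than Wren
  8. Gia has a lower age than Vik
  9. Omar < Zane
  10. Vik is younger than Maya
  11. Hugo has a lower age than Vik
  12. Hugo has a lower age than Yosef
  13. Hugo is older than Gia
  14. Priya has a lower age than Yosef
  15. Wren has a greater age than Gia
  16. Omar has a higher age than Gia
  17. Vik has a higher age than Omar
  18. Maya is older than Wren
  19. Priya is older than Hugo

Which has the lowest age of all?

Gia

Hugo is not least since Gia < Hugo; Wren is not least since Gia < Wren; Priya is not least since Hugo < Priya; Omar is not least since Priya < Omar; Yosef is not least since Hugo < Yosef; Vik is not least since Omar < Vik; Maya is not least since Wren < Maya; Zane is not least since Omar < Zane.
Only Gia has nothing below it, so Gia is the lowest age.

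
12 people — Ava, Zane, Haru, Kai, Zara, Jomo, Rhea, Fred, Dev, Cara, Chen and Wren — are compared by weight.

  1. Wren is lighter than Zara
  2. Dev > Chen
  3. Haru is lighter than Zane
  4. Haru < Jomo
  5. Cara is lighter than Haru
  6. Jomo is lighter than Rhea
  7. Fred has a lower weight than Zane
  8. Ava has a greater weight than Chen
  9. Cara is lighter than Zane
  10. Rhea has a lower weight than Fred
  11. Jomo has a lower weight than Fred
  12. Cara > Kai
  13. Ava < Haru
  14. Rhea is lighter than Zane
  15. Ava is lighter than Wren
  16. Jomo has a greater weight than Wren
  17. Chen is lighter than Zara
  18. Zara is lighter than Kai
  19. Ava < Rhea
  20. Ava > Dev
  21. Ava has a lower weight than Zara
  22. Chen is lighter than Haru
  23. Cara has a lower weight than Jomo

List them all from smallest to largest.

Chen < Dev < Ava < Wren < Zara < Kai < Cara < Haru < Jomo < Rhea < Fred < Zane

Each adjacent pair is fixed by a given relation: Chen < Dev; Dev < Ava; Ava < Wren; Wren < Zara; Zara < Kai; Kai < Cara; Cara < Haru; Haru < Jomo; Jomo < Rhea; Rhea < Fred; Fred < Zane. Chaining them end to end gives the full order.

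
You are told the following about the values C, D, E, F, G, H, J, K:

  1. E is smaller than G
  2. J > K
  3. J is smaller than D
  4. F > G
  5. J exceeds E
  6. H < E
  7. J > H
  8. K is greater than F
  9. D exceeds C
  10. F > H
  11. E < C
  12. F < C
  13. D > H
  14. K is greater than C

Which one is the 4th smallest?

F

Chaining the given pairs: H < E < G < F < C < K < J < D.
Counting 4 from the smallest end gives F.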